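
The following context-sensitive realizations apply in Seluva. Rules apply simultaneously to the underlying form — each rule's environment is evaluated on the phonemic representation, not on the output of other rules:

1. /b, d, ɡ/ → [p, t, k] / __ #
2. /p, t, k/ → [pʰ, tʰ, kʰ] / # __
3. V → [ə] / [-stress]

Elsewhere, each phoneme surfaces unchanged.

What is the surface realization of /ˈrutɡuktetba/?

[ˈrutɡəktətbə]

/r/ stays [r].
/u/ (between /r/ and /t/): rule 3 targets it, but not in an unstressed syllable → unchanged [u].
/t/ (between /u/ and /ɡ/): rule 2 targets it, but not word-initially → unchanged [t].
/ɡ/ (between /t/ and /u/): rule 1 targets it, but not word-finally → unchanged [ɡ].
/u/ meets the environment for rule 3 (in an unstressed syllable) → [ə].
/k/ — between /u/ and /t/; rule 2 does not apply here → [k].
/t/ — between /k/ and /e/; rule 2 does not apply here → [t].
/e/ (between /t/ and /t/) occurs in an unstressed syllable → [ə] by rule 3.
/t/ (between /e/ and /b/) is in the target of rule 2 but the environment (word-initially) is not met → [t].
/b/ — between /t/ and /a/; rule 1 does not apply here → [b].
/a/ meets the environment for rule 3 (in an unstressed syllable) → [ə].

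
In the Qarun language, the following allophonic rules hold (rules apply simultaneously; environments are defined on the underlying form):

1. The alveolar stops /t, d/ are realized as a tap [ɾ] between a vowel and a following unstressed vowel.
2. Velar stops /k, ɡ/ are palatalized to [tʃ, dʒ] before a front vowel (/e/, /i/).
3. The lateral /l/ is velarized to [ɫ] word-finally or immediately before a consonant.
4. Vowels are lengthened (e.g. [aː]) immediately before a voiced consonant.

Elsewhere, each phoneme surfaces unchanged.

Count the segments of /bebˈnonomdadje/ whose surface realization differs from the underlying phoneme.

4

Segments that undergo a rule: /e/ → [eː] (rule 4); /o/ → [oː] (rule 4); /o/ → [oː] (rule 4); /a/ → [aː] (rule 4).
All other segments surface unchanged.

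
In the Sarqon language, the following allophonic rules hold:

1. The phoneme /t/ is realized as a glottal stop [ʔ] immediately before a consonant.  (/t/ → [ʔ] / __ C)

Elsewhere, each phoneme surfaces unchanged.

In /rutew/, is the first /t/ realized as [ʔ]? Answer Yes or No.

/t/ (between /u/ and /e/): rule 1 targets it, but not immediately before a consonant → unchanged [t].
The actual realization is [t], not [ʔ].

No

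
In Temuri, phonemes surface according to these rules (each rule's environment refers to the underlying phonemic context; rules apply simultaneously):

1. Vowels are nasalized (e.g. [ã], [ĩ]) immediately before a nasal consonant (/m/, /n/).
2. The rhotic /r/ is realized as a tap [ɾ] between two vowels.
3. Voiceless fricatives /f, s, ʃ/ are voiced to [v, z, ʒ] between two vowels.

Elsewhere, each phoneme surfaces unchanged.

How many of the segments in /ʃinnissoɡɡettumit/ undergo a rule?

2

Segments that undergo a rule: /i/ → [ĩ] (rule 1); /u/ → [ũ] (rule 1).
All other segments surface unchanged.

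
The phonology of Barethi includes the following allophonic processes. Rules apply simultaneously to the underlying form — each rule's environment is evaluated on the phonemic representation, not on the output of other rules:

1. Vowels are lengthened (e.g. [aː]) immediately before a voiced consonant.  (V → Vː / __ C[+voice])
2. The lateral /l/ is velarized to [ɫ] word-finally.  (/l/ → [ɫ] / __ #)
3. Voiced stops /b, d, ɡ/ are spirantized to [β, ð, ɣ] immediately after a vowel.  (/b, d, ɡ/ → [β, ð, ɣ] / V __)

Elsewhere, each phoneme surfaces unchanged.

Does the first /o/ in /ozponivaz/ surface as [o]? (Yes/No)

No

Rule 1 applies to /o/ (word-initial: before a voiced consonant) → [oː].
The actual realization is [oː], not [o].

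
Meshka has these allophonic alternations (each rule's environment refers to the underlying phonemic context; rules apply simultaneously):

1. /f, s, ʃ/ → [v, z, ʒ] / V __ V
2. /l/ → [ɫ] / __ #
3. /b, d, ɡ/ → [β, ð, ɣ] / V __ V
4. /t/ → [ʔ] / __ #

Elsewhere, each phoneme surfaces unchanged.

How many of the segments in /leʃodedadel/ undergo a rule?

Segments that undergo a rule: /ʃ/ → [ʒ] (rule 1); /d/ → [ð] (rule 3); /d/ → [ð] (rule 3); /d/ → [ð] (rule 3); /l/ → [ɫ] (rule 2).
All other segments surface unchanged.

5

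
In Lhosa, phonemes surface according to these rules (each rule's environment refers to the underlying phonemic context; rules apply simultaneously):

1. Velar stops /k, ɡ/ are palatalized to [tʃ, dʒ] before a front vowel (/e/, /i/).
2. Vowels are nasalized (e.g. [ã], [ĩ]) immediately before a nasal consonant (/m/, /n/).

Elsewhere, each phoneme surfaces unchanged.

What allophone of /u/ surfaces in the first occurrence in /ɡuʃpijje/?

/u/ (between /ɡ/ and /ʃ/) fails the environment for rule 2, so it stays [u].

[u]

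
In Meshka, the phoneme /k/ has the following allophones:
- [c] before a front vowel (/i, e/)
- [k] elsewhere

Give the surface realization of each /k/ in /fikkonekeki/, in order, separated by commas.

Occurrence 1 (position 3): no conditioning environment matches → elsewhere allophone [k].
Occurrence 2 (position 4): no conditioning environment matches → elsewhere allophone [k].
Occurrence 3 (position 8): before a front vowel → [c].
Occurrence 4 (position 10): before a front vowel → [c].

[k], [k], [c], [c]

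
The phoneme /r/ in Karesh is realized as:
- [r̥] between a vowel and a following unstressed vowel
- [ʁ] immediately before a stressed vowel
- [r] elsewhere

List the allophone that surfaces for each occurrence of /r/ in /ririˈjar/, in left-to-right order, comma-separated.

[r], [r̥], [r]

Occurrence 1 (position 1): no conditioning environment matches → elsewhere allophone [r].
Occurrence 2 (position 3): between a vowel and a following unstressed vowel → [r̥].
Occurrence 3 (position 7): no conditioning environment matches → elsewhere allophone [r].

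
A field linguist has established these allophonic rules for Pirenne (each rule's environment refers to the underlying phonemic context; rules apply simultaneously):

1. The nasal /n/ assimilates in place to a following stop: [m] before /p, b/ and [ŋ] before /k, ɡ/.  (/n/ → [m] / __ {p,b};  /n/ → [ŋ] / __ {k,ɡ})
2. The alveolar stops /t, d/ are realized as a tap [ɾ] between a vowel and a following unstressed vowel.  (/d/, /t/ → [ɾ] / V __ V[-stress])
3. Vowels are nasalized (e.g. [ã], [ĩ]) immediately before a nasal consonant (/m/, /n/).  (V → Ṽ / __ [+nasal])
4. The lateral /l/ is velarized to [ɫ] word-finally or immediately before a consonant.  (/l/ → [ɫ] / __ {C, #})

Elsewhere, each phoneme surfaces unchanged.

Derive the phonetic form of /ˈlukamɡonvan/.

[ˈlukãmɡõnvãn]

/l/ (word-initial): rule 4 targets it, but not word-finally or immediately before a consonant → unchanged [l].
/u/ (between /l/ and /k/): rule 3 targets it, but not before a nasal consonant → unchanged [u].
/k/ — not in any rule's target class → [k].
/a/ — between /k/ and /m/, before a nasal consonant — surfaces as [ã] (rule 3).
/m/ — not in any rule's target class → [m].
/ɡ/ (between /m/ and /o/) is unaffected → [ɡ].
/o/ (between /ɡ/ and /n/): before a nasal consonant, so rule 3 applies → [õ].
/n/ (between /o/ and /v/) fails the environment for rule 1, so it stays [n].
/v/ (between /n/ and /a/): no rule targets it → [v].
/a/ (between /v/ and /n/): before a nasal consonant, so rule 3 applies → [ã].
/n/ (word-final): rule 1 targets it, but not before a labial or velar stop → unchanged [n].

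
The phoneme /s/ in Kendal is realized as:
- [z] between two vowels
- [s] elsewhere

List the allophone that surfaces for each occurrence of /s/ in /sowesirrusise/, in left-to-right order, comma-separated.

Occurrence 1 (position 1): no conditioning environment matches → elsewhere allophone [s].
Occurrence 2 (position 5): between two vowels → [z].
Occurrence 3 (position 10): between two vowels → [z].
Occurrence 4 (position 12): between two vowels → [z].

[s], [z], [z], [z]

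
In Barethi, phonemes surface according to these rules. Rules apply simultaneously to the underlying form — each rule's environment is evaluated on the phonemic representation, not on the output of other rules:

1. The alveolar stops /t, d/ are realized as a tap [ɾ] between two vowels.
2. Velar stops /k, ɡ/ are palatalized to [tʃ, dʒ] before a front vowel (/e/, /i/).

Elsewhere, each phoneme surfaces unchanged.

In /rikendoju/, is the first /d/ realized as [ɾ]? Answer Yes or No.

/d/ (between /n/ and /o/) is in the target of rule 1 but the environment (between two vowels) is not met → [d].
The actual realization is [d], not [ɾ].

No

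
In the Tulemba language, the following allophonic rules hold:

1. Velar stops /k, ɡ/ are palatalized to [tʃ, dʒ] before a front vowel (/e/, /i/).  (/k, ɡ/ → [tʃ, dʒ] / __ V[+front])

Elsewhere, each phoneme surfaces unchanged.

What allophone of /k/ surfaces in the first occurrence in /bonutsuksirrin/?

/k/ (between /u/ and /s/): rule 1 targets it, but not before a front vowel → unchanged [k].

[k]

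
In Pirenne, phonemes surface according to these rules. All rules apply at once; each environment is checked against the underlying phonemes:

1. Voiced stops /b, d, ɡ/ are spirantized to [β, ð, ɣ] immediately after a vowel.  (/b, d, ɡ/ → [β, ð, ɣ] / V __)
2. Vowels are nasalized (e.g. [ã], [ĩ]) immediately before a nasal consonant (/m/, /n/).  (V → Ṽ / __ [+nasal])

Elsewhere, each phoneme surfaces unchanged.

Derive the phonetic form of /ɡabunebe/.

[ɡaβũneβe]

/ɡ/ (word-initial) fails the environment for rule 1, so it stays [ɡ].
/a/ (between /ɡ/ and /b/) is in the target of rule 2 but the environment (before a nasal consonant) is not met → [a].
/b/ (between /a/ and /u/) occurs immediately after a vowel → [β] by rule 1.
/u/ (between /b/ and /n/): before a nasal consonant, so rule 2 applies → [ũ].
/n/ — not in any rule's target class → [n].
/e/ — between /n/ and /b/; rule 2 does not apply here → [e].
/b/ (between /e/ and /e/): immediately after a vowel, so rule 1 applies → [β].
/e/ (word-final): rule 2 targets it, but not before a nasal consonant → unchanged [e].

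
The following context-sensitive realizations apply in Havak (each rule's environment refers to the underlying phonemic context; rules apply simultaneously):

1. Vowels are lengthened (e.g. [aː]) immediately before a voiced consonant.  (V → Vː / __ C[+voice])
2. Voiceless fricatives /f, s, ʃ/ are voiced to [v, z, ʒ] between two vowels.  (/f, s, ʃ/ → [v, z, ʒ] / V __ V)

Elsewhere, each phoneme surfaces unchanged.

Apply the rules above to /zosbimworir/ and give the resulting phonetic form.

[zosbiːmwoːriːr]

/z/ (word-initial): no rule targets it → [z].
/o/ (between /z/ and /s/): rule 1 targets it, but not before a voiced consonant → unchanged [o].
/s/ (between /o/ and /b/) is in the target of rule 2 but the environment (between two vowels) is not met → [s].
/b/ (between /s/ and /i/): no rule targets it → [b].
/i/ — between /b/ and /m/, before a voiced consonant — surfaces as [iː] (rule 1).
/m/ (between /i/ and /w/) is unaffected → [m].
/w/ — not in any rule's target class → [w].
/o/ meets the environment for rule 1 (before a voiced consonant) → [oː].
/r/ (between /o/ and /i/) is unaffected → [r].
Rule 1 applies to /i/ (between /r/ and /r/: before a voiced consonant) → [iː].
/r/ stays [r].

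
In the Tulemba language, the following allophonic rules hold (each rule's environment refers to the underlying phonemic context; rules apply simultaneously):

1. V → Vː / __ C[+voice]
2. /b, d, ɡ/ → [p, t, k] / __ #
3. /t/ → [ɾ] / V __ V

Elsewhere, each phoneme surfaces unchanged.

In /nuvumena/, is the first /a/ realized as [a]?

/a/ (word-final) fails the environment for rule 1, so it stays [a].
The actual realization is [a], which matches [a].

Yes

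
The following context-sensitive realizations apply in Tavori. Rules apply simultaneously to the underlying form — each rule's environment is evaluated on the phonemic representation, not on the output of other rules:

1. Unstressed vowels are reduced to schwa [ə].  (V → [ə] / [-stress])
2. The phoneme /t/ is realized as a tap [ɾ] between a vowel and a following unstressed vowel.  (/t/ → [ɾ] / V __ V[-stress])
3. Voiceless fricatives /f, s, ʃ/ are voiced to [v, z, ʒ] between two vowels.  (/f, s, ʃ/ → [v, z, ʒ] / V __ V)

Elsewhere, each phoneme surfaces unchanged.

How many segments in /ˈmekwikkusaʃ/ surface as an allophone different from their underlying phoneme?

4

Segments that undergo a rule: /i/ → [ə] (rule 1); /u/ → [ə] (rule 1); /s/ → [z] (rule 3); /a/ → [ə] (rule 1).
All other segments surface unchanged.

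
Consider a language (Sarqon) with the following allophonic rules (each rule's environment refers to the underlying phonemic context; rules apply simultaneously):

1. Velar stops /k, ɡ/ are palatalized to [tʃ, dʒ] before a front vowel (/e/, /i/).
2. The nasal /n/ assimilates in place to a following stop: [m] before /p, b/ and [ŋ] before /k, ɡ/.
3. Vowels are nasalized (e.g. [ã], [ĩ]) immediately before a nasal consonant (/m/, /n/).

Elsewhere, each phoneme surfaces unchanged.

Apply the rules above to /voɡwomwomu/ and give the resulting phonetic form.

/v/ (word-initial) is unaffected → [v].
/o/ (between /v/ and /ɡ/): rule 3 targets it, but not before a nasal consonant → unchanged [o].
/ɡ/ (between /o/ and /w/): rule 1 targets it, but not before a front vowel → unchanged [ɡ].
/w/ — not in any rule's target class → [w].
/o/ — between /w/ and /m/, before a nasal consonant — surfaces as [õ] (rule 3).
/m/ stays [m].
/w/ — not in any rule's target class → [w].
/o/ — between /w/ and /m/, before a nasal consonant — surfaces as [õ] (rule 3).
/m/ (between /o/ and /u/) is unaffected → [m].
/u/ — word-final; rule 3 does not apply here → [u].

[voɡwõmwõmu]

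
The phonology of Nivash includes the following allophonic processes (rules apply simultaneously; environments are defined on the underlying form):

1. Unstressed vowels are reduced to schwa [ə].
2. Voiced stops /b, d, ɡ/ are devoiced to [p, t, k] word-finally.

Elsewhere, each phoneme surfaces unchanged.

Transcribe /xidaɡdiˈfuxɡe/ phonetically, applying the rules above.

[xədəɡdəˈfuxɡə]

/x/ (word-initial): no rule targets it → [x].
/i/ (between /x/ and /d/) occurs in an unstressed syllable → [ə] by rule 1.
/d/ (between /i/ and /a/): rule 2 targets it, but not word-finally → unchanged [d].
/a/ — between /d/ and /ɡ/, in an unstressed syllable — surfaces as [ə] (rule 1).
/ɡ/ (between /a/ and /d/): rule 2 targets it, but not word-finally → unchanged [ɡ].
/d/ (between /ɡ/ and /i/) is in the target of rule 2 but the environment (word-finally) is not met → [d].
Rule 1 applies to /i/ (between /d/ and /f/: in an unstressed syllable) → [ə].
/f/ — not in any rule's target class → [f].
/u/ (between /f/ and /x/) fails the environment for rule 1, so it stays [u].
/x/ (between /u/ and /ɡ/): no rule targets it → [x].
/ɡ/ (between /x/ and /e/) is in the target of rule 2 but the environment (word-finally) is not met → [ɡ].
/e/ — word-final, in an unstressed syllable — surfaces as [ə] (rule 1).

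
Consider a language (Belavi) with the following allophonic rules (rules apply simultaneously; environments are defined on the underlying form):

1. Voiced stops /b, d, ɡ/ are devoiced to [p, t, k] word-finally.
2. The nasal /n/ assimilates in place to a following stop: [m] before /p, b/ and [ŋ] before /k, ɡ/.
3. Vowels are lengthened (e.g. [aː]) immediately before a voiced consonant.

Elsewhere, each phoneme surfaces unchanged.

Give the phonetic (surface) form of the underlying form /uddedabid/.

/u/ (word-initial): before a voiced consonant, so rule 3 applies → [uː].
/d/ (between /u/ and /d/) fails the environment for rule 1, so it stays [d].
/d/ (between /d/ and /e/) is in the target of rule 1 but the environment (word-finally) is not met → [d].
/e/ meets the environment for rule 3 (before a voiced consonant) → [eː].
/d/ (between /e/ and /a/) fails the environment for rule 1, so it stays [d].
/a/ meets the environment for rule 3 (before a voiced consonant) → [aː].
/b/ (between /a/ and /i/) fails the environment for rule 1, so it stays [b].
/i/ meets the environment for rule 3 (before a voiced consonant) → [iː].
/d/ (word-final): word-finally, so rule 1 applies → [t].

[uːddeːdaːbiːt]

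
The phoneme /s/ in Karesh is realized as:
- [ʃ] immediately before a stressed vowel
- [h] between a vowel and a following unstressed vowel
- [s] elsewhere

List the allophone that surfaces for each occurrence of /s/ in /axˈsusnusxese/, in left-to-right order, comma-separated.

[ʃ], [s], [s], [h]

Occurrence 1 (position 3): immediately before a stressed vowel → [ʃ].
Occurrence 2 (position 5): no conditioning environment matches → elsewhere allophone [s].
Occurrence 3 (position 8): no conditioning environment matches → elsewhere allophone [s].
Occurrence 4 (position 11): between a vowel and a following unstressed vowel → [h].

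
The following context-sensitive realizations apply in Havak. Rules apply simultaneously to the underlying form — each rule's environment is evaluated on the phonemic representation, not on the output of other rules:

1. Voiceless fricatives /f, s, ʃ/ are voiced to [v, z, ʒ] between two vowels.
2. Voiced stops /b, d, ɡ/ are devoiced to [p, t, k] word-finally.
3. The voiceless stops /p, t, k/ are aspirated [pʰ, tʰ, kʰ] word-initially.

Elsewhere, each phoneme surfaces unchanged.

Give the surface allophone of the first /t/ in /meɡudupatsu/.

[t]

/t/ — between /a/ and /s/; rule 3 does not apply here → [t].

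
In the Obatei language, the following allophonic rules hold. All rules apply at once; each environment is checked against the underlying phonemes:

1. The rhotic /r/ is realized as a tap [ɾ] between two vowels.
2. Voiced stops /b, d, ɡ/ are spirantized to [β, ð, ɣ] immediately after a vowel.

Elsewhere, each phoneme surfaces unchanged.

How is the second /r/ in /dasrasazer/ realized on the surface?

[r]

/r/ (word-final): rule 1 targets it, but not between two vowels → unchanged [r].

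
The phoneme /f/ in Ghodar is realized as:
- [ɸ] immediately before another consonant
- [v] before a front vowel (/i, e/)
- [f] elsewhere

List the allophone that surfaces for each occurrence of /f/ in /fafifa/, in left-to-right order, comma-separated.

[f], [v], [f]

Occurrence 1 (position 1): no conditioning environment matches → elsewhere allophone [f].
Occurrence 2 (position 3): before a front vowel (/i, e/) → [v].
Occurrence 3 (position 5): no conditioning environment matches → elsewhere allophone [f].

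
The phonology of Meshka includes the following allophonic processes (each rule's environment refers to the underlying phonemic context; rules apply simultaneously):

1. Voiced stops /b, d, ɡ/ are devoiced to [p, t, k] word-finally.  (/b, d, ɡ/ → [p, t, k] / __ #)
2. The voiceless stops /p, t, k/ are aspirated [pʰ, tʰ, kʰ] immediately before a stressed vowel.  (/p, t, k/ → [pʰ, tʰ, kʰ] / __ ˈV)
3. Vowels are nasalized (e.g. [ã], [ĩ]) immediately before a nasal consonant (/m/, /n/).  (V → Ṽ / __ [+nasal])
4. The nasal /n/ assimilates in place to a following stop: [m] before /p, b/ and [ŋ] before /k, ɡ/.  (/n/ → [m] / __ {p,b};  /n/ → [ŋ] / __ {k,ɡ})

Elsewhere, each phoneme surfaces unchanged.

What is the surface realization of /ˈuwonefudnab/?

/u/ (word-initial) fails the environment for rule 3, so it stays [u].
/w/ (between /u/ and /o/) is unaffected → [w].
/o/ — between /w/ and /n/, before a nasal consonant — surfaces as [õ] (rule 3).
/n/ (between /o/ and /e/): rule 4 targets it, but not before a labial or velar stop → unchanged [n].
/e/ (between /n/ and /f/): rule 3 targets it, but not before a nasal consonant → unchanged [e].
/f/ — not in any rule's target class → [f].
/u/ (between /f/ and /d/) is in the target of rule 3 but the environment (before a nasal consonant) is not met → [u].
/d/ (between /u/ and /n/) is in the target of rule 1 but the environment (word-finally) is not met → [d].
/n/ (between /d/ and /a/) is in the target of rule 4 but the environment (before a labial or velar stop) is not met → [n].
/a/ (between /n/ and /b/) fails the environment for rule 3, so it stays [a].
/b/ (word-final): word-finally, so rule 1 applies → [p].

[ˈuwõnefudnap]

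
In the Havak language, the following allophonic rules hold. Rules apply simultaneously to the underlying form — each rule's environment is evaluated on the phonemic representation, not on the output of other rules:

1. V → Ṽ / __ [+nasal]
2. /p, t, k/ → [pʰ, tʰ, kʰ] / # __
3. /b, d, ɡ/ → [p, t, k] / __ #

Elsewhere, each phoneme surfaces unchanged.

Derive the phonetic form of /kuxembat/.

/k/ meets the environment for rule 2 (word-initially) → [kʰ].
/u/ (between /k/ and /x/) is in the target of rule 1 but the environment (before a nasal consonant) is not met → [u].
/x/ — not in any rule's target class → [x].
/e/ meets the environment for rule 1 (before a nasal consonant) → [ẽ].
/m/ stays [m].
/b/ — between /m/ and /a/; rule 3 does not apply here → [b].
/a/ (between /b/ and /t/): rule 1 targets it, but not before a nasal consonant → unchanged [a].
/t/ (word-final) is in the target of rule 2 but the environment (word-initially) is not met → [t].

[kʰuxẽmbat]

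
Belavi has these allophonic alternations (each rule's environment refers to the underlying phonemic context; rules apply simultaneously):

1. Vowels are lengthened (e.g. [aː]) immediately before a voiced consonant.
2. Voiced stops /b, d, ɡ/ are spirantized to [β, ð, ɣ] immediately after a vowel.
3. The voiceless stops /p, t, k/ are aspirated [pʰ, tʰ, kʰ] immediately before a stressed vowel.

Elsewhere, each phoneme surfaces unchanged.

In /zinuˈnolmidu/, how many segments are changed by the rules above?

5

Segments that undergo a rule: /i/ → [iː] (rule 1); /u/ → [uː] (rule 1); /o/ → [oː] (rule 1); /i/ → [iː] (rule 1); /d/ → [ð] (rule 2).
All other segments surface unchanged.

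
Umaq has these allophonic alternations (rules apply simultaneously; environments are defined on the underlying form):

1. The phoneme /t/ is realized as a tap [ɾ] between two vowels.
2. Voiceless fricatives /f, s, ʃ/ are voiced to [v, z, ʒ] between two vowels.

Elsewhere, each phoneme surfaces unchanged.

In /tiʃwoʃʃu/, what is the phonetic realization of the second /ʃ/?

/ʃ/ (between /o/ and /ʃ/) is in the target of rule 2 but the environment (between two vowels) is not met → [ʃ].

[ʃ]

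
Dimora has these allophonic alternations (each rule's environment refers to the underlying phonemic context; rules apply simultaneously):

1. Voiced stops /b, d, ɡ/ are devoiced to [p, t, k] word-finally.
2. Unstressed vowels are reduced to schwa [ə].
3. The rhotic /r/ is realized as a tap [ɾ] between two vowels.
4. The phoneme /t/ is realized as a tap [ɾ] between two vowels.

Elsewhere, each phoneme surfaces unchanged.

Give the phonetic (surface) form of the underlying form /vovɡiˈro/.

/o/ (between /v/ and /v/) occurs in an unstressed syllable → [ə] by rule 2.
/ɡ/ — between /v/ and /i/; rule 1 does not apply here → [ɡ].
/i/ (between /ɡ/ and /r/) occurs in an unstressed syllable → [ə] by rule 2.
/r/ (between /i/ and /o/): between two vowels, so rule 3 applies → [ɾ].
/o/ (word-final): rule 2 targets it, but not in an unstressed syllable → unchanged [o].

[vəvɡəˈɾo]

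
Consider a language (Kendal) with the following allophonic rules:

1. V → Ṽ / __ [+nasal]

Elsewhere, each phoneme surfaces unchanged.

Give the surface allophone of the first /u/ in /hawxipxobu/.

/u/ (word-final): rule 1 targets it, but not before a nasal consonant → unchanged [u].

[u]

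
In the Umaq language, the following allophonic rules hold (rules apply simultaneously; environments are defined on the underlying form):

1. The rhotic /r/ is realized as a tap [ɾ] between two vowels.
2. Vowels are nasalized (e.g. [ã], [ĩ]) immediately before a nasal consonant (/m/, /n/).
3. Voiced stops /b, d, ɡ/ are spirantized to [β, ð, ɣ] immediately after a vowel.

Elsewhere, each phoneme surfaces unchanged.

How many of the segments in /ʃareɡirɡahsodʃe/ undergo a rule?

3

Segments that undergo a rule: /r/ → [ɾ] (rule 1); /ɡ/ → [ɣ] (rule 3); /d/ → [ð] (rule 3).
All other segments surface unchanged.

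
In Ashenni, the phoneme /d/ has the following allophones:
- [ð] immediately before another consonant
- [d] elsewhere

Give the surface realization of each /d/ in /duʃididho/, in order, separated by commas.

[d], [d], [ð]

Occurrence 1 (position 1): no conditioning environment matches → elsewhere allophone [d].
Occurrence 2 (position 5): no conditioning environment matches → elsewhere allophone [d].
Occurrence 3 (position 7): immediately before another consonant → [ð].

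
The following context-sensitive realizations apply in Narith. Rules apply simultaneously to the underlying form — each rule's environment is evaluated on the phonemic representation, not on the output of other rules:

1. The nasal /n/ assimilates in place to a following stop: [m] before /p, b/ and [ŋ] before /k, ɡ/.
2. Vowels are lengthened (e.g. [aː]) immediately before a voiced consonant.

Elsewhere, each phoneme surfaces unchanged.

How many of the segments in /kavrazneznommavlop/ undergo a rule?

Segments that undergo a rule: /a/ → [aː] (rule 2); /a/ → [aː] (rule 2); /e/ → [eː] (rule 2); /o/ → [oː] (rule 2); /a/ → [aː] (rule 2).
All other segments surface unchanged.

5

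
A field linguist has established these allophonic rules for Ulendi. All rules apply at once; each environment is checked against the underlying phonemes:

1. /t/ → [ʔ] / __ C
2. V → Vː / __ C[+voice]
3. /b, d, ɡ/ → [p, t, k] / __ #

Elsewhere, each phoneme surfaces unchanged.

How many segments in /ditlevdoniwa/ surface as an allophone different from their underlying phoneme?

4

Segments that undergo a rule: /t/ → [ʔ] (rule 1); /e/ → [eː] (rule 2); /o/ → [oː] (rule 2); /i/ → [iː] (rule 2).
All other segments surface unchanged.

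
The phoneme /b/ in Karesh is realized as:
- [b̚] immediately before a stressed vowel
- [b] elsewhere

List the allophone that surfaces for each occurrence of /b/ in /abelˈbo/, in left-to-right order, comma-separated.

[b], [b̚]

Occurrence 1 (position 2): no conditioning environment matches → elsewhere allophone [b].
Occurrence 2 (position 5): immediately before a stressed vowel → [b̚].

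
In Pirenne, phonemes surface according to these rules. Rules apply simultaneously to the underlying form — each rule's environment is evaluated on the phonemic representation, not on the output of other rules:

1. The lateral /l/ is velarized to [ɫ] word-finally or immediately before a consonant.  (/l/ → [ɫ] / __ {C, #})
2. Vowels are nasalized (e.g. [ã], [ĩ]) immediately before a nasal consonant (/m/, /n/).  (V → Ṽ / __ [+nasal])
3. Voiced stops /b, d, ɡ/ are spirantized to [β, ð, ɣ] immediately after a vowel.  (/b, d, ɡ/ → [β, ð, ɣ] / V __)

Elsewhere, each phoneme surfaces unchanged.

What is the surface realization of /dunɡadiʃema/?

[dũnɡaðiʃẽma]

/d/ (word-initial): rule 3 targets it, but not immediately after a vowel → unchanged [d].
/u/ (between /d/ and /n/) occurs before a nasal consonant → [ũ] by rule 2.
/n/ (between /u/ and /ɡ/): no rule targets it → [n].
/ɡ/ (between /n/ and /a/): rule 3 targets it, but not immediately after a vowel → unchanged [ɡ].
/a/ (between /ɡ/ and /d/): rule 2 targets it, but not before a nasal consonant → unchanged [a].
Rule 3 applies to /d/ (between /a/ and /i/: immediately after a vowel) → [ð].
/i/ (between /d/ and /ʃ/) is in the target of rule 2 but the environment (before a nasal consonant) is not met → [i].
/ʃ/ (between /i/ and /e/) is unaffected → [ʃ].
/e/ — between /ʃ/ and /m/, before a nasal consonant — surfaces as [ẽ] (rule 2).
/m/ — not in any rule's target class → [m].
/a/ — word-final; rule 2 does not apply here → [a].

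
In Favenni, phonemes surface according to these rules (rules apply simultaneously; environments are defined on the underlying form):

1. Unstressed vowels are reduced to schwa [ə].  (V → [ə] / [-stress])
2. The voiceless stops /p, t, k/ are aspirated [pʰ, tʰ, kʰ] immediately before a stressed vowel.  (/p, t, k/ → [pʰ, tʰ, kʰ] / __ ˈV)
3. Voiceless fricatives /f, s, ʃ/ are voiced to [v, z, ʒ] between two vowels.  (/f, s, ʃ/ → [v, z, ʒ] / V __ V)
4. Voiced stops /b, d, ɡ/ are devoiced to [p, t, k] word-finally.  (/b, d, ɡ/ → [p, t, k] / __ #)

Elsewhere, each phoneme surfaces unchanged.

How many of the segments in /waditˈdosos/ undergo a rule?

Segments that undergo a rule: /a/ → [ə] (rule 1); /i/ → [ə] (rule 1); /s/ → [z] (rule 3); /o/ → [ə] (rule 1).
All other segments surface unchanged.

4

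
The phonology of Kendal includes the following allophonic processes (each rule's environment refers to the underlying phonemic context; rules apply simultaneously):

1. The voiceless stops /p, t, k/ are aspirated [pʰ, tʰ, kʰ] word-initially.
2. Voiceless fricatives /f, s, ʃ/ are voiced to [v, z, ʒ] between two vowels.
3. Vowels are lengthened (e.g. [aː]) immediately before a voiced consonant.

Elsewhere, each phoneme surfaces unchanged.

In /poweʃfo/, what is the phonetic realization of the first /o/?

[oː]

/o/ meets the environment for rule 3 (before a voiced consonant) → [oː].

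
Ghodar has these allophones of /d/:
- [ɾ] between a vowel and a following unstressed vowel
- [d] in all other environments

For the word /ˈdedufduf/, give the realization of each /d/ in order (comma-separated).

[d], [ɾ], [d]

Occurrence 1 (position 1): no conditioning environment matches → elsewhere allophone [d].
Occurrence 2 (position 3): between a vowel and a following unstressed vowel → [ɾ].
Occurrence 3 (position 6): no conditioning environment matches → elsewhere allophone [d].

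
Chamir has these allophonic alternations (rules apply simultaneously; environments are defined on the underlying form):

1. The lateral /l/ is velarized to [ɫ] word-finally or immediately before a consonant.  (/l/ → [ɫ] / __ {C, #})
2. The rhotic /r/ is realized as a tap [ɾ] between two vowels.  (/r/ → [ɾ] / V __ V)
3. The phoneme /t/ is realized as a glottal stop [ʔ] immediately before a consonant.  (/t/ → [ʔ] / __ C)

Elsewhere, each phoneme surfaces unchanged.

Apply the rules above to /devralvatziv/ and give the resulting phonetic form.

[devraɫvaʔziv]

/d/ (word-initial) is unaffected → [d].
/e/ stays [e].
/v/ — not in any rule's target class → [v].
/r/ (between /v/ and /a/) fails the environment for rule 2, so it stays [r].
/a/ — not in any rule's target class → [a].
/l/ (between /a/ and /v/) occurs word-finally or immediately before a consonant → [ɫ] by rule 1.
/v/ (between /l/ and /a/): no rule targets it → [v].
/a/ stays [a].
/t/ (between /a/ and /z/): immediately before a consonant, so rule 3 applies → [ʔ].
/z/ stays [z].
/i/ (between /z/ and /v/) is unaffected → [i].
/v/ stays [v].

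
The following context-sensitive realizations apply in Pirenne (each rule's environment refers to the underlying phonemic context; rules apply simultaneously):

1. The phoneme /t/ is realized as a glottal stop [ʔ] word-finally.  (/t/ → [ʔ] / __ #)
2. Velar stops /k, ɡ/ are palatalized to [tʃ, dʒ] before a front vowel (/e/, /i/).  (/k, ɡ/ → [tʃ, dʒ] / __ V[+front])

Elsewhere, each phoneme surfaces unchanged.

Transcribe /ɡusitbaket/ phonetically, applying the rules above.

/ɡ/ (word-initial) fails the environment for rule 2, so it stays [ɡ].
/u/ stays [u].
/s/ stays [s].
/i/ (between /s/ and /t/) is unaffected → [i].
/t/ (between /i/ and /b/) is in the target of rule 1 but the environment (word-finally) is not met → [t].
/b/ (between /t/ and /a/) is unaffected → [b].
/a/ (between /b/ and /k/): no rule targets it → [a].
/k/ meets the environment for rule 2 (before a front vowel) → [tʃ].
/e/ (between /k/ and /t/): no rule targets it → [e].
/t/ meets the environment for rule 1 (word-finally) → [ʔ].

[ɡusitbatʃeʔ]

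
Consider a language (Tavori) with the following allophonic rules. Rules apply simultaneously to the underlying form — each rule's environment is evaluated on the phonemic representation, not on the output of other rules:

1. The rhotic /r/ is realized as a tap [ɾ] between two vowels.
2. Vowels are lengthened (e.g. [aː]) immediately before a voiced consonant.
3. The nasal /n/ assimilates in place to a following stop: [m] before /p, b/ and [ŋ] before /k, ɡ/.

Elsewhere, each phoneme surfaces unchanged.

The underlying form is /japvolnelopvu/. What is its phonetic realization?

/j/ (word-initial): no rule targets it → [j].
/a/ (between /j/ and /p/): rule 2 targets it, but not before a voiced consonant → unchanged [a].
/p/ stays [p].
/v/ (between /p/ and /o/): no rule targets it → [v].
/o/ — between /v/ and /l/, before a voiced consonant — surfaces as [oː] (rule 2).
/l/ stays [l].
/n/ (between /l/ and /e/) fails the environment for rule 3, so it stays [n].
/e/ (between /n/ and /l/): before a voiced consonant, so rule 2 applies → [eː].
/l/ (between /e/ and /o/) is unaffected → [l].
/o/ (between /l/ and /p/) is in the target of rule 2 but the environment (before a voiced consonant) is not met → [o].
/p/ — not in any rule's target class → [p].
/v/ (between /p/ and /u/) is unaffected → [v].
/u/ (word-final) fails the environment for rule 2, so it stays [u].

[japvoːlneːlopvu]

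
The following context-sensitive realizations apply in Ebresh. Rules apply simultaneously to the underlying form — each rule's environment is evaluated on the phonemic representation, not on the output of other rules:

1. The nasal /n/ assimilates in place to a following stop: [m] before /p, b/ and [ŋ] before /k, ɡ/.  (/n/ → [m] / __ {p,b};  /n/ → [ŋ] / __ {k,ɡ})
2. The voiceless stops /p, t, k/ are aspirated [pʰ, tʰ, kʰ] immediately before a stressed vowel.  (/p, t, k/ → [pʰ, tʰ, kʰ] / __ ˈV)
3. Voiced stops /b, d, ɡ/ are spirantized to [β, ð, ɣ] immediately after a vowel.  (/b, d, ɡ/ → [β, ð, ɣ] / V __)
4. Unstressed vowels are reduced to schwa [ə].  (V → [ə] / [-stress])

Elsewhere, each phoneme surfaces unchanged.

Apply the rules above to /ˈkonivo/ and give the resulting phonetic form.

Rule 2 applies to /k/ (word-initial: immediately before a stressed vowel) → [kʰ].
/o/ — between /k/ and /n/; rule 4 does not apply here → [o].
/n/ (between /o/ and /i/) is in the target of rule 1 but the environment (before a labial or velar stop) is not met → [n].
Rule 4 applies to /i/ (between /n/ and /v/: in an unstressed syllable) → [ə].
/v/ (between /i/ and /o/) is unaffected → [v].
Rule 4 applies to /o/ (word-final: in an unstressed syllable) → [ə].

[ˈkʰonəvə]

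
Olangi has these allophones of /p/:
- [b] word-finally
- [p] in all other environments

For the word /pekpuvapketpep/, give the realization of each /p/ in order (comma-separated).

Occurrence 1 (position 1): no conditioning environment matches → elsewhere allophone [p].
Occurrence 2 (position 4): no conditioning environment matches → elsewhere allophone [p].
Occurrence 3 (position 8): no conditioning environment matches → elsewhere allophone [p].
Occurrence 4 (position 12): no conditioning environment matches → elsewhere allophone [p].
Occurrence 5 (position 14): word-finally → [b].

[p], [p], [p], [p], [b]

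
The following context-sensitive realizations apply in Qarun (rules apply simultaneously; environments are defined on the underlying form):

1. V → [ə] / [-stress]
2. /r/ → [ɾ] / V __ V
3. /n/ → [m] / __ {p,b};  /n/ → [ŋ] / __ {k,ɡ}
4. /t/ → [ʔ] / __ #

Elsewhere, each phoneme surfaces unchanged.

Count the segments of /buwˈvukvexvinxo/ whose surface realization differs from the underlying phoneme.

Segments that undergo a rule: /u/ → [ə] (rule 1); /e/ → [ə] (rule 1); /i/ → [ə] (rule 1); /o/ → [ə] (rule 1).
All other segments surface unchanged.

4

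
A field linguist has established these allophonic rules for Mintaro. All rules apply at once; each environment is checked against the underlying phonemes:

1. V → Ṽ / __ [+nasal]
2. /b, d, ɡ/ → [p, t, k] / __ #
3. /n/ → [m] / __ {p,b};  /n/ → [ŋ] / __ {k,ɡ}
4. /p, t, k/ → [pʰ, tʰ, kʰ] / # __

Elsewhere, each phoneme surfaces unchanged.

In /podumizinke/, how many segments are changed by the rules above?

Segments that undergo a rule: /p/ → [pʰ] (rule 4); /u/ → [ũ] (rule 1); /i/ → [ĩ] (rule 1); /n/ → [ŋ] (rule 3).
All other segments surface unchanged.

4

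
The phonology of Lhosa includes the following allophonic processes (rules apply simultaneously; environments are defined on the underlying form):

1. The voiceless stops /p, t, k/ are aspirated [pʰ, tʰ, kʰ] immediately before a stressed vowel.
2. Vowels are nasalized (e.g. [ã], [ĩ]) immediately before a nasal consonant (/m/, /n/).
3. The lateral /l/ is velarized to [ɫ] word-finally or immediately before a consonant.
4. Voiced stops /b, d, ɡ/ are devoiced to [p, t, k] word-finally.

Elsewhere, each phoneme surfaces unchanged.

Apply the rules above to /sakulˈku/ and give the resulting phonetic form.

/s/ (word-initial) is unaffected → [s].
/a/ (between /s/ and /k/) fails the environment for rule 2, so it stays [a].
/k/ — between /a/ and /u/; rule 1 does not apply here → [k].
/u/ (between /k/ and /l/): rule 2 targets it, but not before a nasal consonant → unchanged [u].
/l/ — between /u/ and /k/, word-finally or immediately before a consonant — surfaces as [ɫ] (rule 3).
Rule 1 applies to /k/ (between /l/ and /u/: immediately before a stressed vowel) → [kʰ].
/u/ (word-final): rule 2 targets it, but not before a nasal consonant → unchanged [u].

[sakuɫˈkʰu]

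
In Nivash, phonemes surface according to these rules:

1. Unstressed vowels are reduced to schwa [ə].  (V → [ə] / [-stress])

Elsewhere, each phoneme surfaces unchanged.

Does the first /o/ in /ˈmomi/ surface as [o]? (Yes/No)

Yes

/o/ (between /m/ and /m/) fails the environment for rule 1, so it stays [o].
The actual realization is [o], which matches [o].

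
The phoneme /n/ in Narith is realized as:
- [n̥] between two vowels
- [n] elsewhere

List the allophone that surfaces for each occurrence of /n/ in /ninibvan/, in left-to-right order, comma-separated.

[n], [n̥], [n]

Occurrence 1 (position 1): no conditioning environment matches → elsewhere allophone [n].
Occurrence 2 (position 3): between two vowels → [n̥].
Occurrence 3 (position 8): no conditioning environment matches → elsewhere allophone [n].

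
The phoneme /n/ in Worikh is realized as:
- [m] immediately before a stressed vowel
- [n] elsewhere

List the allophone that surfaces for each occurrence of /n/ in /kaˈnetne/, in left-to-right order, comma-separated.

[m], [n]

Occurrence 1 (position 3): immediately before a stressed vowel → [m].
Occurrence 2 (position 6): no conditioning environment matches → elsewhere allophone [n].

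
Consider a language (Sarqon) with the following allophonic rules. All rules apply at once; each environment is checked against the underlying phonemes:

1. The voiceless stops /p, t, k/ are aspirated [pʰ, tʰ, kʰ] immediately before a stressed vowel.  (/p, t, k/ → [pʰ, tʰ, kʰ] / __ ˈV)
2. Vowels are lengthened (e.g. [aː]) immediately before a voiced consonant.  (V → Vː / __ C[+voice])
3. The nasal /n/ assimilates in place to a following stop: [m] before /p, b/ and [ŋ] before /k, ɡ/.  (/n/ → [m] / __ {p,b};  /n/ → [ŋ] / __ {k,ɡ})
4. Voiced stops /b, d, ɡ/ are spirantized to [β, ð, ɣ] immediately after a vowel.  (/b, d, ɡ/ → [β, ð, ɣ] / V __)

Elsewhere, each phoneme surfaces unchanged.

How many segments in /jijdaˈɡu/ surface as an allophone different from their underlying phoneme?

Segments that undergo a rule: /i/ → [iː] (rule 2); /a/ → [aː] (rule 2); /ɡ/ → [ɣ] (rule 4).
All other segments surface unchanged.

3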